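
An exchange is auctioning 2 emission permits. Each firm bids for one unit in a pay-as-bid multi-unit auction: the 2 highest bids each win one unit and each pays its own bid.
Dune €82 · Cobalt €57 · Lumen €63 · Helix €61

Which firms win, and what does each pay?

Bids ranked high→low: 82 (Dune), 63 (Lumen), 61 (Helix), 57 (Cobalt)
Winners (2 units): Dune, Lumen.
Each winner pays its own bid: Dune €82, Lumen €63.

Dune €82, Lumen €63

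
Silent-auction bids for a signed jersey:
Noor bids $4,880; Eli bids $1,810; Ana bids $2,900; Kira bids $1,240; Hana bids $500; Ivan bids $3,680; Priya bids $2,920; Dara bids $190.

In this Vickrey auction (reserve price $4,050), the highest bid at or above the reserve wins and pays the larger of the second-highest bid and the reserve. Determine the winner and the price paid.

Sorting bids: 4,880 (Noor) > 3,680 (Ivan) > 2,920 (Priya) > 2,900 (Ana) > 1,810 (Eli) > 1,240 (Kira) > …
Highest eligible bid: Noor at $4,880.
Second-highest bid $3,680 is below the reserve $4,050, so the reserve binds → payment $4,050.

Noor pays $4,050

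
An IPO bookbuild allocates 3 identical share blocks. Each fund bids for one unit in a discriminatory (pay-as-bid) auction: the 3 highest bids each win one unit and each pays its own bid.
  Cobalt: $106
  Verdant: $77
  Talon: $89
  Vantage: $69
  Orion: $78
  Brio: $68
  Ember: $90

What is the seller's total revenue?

Sorting: 106 (Cobalt), 90 (Ember), 89 (Talon), 78 (Orion), 77 (Verdant), …
Winners (3 units): Cobalt, Ember, Talon.
Total revenue = 106 + 90 + 89 = $285.

Total revenue: $285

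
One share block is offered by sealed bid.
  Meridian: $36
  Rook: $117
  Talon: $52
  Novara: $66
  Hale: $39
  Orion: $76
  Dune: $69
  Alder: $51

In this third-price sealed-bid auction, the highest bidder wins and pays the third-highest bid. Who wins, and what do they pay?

Rook pays $69

Rule: the highest bidder wins and pays the third-highest bid.
Bids in order: 117 (Rook) > 76 (Orion) > 69 (Dune) > 66 (Novara) > 52 (Talon) > 51 (Alder) > …
Rook is highest; pays the third-highest bid, $69.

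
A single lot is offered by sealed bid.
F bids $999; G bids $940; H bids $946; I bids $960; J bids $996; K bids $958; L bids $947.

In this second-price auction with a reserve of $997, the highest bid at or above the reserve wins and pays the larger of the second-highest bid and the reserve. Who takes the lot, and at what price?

Second-price auction with a reserve of $997: the highest bid at or above the reserve wins and pays the larger of the second-highest bid and the reserve.
Bids ranked: 999 (F) > 996 (J) > 960 (I) > 958 (K) > 947 (L) > 946 (H) > …
F has the top bid at or above the reserve ($999).
max(second-highest $996, reserve $997) = $997.

F pays $997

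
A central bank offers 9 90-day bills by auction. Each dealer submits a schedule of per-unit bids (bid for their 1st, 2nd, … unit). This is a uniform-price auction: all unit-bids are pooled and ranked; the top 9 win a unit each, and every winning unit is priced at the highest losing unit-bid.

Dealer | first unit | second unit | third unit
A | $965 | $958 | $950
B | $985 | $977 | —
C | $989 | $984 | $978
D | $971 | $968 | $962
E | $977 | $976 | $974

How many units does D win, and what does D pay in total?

Merging the schedules and taking the best 9: 989 (C-1), 985 (B-1), 984 (C-2), 978 (C-3), 977 (B-2), 977 (E-1), 976 (E-2), 974 (E-3), 971 (D-1)
The (k+1)-th unit-bid is $968.
D wins 1 unit(s) at $968 each.

D: 1 unit, pays $968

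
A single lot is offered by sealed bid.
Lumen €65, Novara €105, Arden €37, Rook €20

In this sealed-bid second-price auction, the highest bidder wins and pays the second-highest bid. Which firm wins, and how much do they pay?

Sealed-bid second-price auction: the highest bidder wins and pays the second-highest bid.
Sorting bids: 105 (Novara) > 65 (Lumen) > 37 (Arden) > 20 (Rook)
Second-price: Novara pays Lumen's bid of €65.

Novara pays €65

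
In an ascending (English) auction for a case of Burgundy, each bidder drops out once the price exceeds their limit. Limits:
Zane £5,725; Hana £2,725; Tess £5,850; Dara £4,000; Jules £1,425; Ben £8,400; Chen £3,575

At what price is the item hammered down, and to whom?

Limits ranked: 8,400 (Ben) > 5,850 (Tess) > 5,725 (Zane) > 4,000 (Dara) > 3,575 (Chen) > 2,725 (Hana) > …
Tess is the last rival to drop out, at £5,850; Ben remains and wins at that price.

Ben wins at £5,850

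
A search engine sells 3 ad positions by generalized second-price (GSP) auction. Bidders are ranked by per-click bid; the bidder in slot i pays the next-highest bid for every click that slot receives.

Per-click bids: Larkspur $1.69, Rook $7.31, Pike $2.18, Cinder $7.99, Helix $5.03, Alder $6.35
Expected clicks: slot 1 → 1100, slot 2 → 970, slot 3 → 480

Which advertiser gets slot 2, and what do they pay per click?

Rook; $6.35 per click

Per-click bids in order: $7.99 (Cinder) > $7.31 (Rook) > $6.35 (Alder) > $5.03 (Helix) > …
Slot 2 goes to the second-ranked bidder, Rook, who pays the next bid down: $6.35/click.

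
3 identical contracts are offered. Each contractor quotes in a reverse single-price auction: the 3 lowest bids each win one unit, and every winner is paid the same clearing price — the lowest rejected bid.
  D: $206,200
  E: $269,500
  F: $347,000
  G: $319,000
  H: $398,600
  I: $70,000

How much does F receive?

Sorting: 70,000 (I), 206,200 (D), 269,500 (E), 319,000 (G), 347,000 (F), …
The 3 lowest are I, D, E.
Clearing price = lowest rejected bid = $319,000.
F does not win → is paid $0.

F is paid $0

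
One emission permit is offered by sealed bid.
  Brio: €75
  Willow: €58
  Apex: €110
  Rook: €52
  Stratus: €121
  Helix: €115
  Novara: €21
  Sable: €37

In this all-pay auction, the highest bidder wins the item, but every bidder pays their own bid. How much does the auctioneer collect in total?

Bids in order: 121 (Stratus) > 115 (Helix) > 110 (Apex) > 75 (Brio) > 58 (Willow) > 52 (Rook) > …
Every bidder forfeits their bid regardless of winning.
Revenue = 75 + 58 + 110 + 52 + 121 + 115 + 21 + 37 = €589.

Total revenue: €589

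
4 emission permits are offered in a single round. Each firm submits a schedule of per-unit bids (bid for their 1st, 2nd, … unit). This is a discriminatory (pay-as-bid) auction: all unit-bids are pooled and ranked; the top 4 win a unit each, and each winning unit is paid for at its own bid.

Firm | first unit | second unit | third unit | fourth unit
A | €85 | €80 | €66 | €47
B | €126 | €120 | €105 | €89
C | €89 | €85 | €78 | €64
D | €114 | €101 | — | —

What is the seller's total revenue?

Merging the schedules and taking the best 4: 126 (B-1), 120 (B-2), 114 (D-1), 105 (B-3)
Next rejected bid: €101 (not a price — pay-as-bid).
Each winning unit pays its own bid.
Revenue = 126 + 120 + 114 + 105 = €465.

Total revenue: €465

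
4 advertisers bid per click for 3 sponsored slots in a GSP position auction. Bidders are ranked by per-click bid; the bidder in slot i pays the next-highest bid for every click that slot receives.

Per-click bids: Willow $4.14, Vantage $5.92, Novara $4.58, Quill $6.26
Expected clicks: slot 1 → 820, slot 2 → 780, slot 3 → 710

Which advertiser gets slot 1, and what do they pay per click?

Quill; $5.92 per click

Ranked by bid: $6.26 (Quill) > $5.92 (Vantage) > $4.58 (Novara) > $4.14 (Willow)
Slot 1 goes to the first-ranked bidder, Quill, who pays the next bid down: $5.92/click.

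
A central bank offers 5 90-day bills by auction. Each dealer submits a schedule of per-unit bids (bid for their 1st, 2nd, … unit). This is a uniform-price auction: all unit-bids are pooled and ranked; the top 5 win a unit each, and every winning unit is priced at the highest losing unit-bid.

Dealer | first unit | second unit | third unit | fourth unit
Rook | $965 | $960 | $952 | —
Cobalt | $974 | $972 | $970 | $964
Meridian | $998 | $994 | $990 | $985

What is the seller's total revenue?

Merging the schedules and taking the best 5: 998 (Meridian-1), 994 (Meridian-2), 990 (Meridian-3), 985 (Meridian-4), 974 (Cobalt-1)
Highest rejected unit-bid = $972.
Allocation: Cobalt 1, Meridian 4. Every unit priced at $972.
Revenue = 5 × 972 = $4,860.

Total revenue: $4,860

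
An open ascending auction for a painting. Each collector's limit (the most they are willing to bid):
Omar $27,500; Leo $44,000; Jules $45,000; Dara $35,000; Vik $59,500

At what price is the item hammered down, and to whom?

Vik wins at $45,000

Ascending (English) auction: the price rises until one bidder remains; the winner pays the price at which the last rival dropped out.
Sorting limits: 59,500 (Vik) > 45,000 (Jules) > 44,000 (Leo) > 35,000 (Dara) > 27,500 (Omar)
Bidding ends when Jules exits at $45,000; Vik takes it.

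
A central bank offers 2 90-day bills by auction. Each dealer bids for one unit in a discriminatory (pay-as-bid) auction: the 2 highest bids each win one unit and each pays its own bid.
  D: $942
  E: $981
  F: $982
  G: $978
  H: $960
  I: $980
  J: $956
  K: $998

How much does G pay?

G pays $0

Bids ranked high→low: 998 (K), 982 (F), 981 (E), 980 (I), …
Winners (2 units): K, F.
G does not win → $0.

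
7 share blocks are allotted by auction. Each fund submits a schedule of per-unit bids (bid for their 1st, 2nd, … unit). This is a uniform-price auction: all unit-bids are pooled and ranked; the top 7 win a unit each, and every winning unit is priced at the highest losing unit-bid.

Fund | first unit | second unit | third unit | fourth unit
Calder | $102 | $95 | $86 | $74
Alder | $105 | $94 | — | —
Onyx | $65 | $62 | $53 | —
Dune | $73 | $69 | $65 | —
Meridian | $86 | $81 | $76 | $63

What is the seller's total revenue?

All unit-bids, highest first — top 7: 105 (Alder-1), 102 (Calder-1), 95 (Calder-2), 94 (Alder-2), 86 (Calder-3), 86 (Meridian-1), 81 (Meridian-2)
Highest rejected unit-bid = $76.
Allocation: Alder 2, Calder 3, Meridian 2. Every unit priced at $76.
Revenue = 7 × 76 = $532.

Total revenue: $532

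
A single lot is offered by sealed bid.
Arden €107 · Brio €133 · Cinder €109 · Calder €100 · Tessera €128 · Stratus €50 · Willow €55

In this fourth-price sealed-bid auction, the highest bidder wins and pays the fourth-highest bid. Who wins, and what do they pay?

Brio pays €107

Fourth-price sealed-bid auction: the highest bidder wins and pays the fourth-highest bid.
Bids in order: 133 (Brio) > 128 (Tessera) > 109 (Cinder) > 107 (Arden) > 100 (Calder) > 55 (Willow) > …
Brio wins; payment is bid #4 in the ranking = €107.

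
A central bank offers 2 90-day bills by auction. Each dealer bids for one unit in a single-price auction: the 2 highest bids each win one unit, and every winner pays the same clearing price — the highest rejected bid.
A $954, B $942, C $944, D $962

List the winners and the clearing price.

D, A; each pays $944

Ordering the bids: 962 (D), 954 (A), 944 (C), 942 (B)
The 2 highest are D, A.
Clearing price = highest rejected bid = $944.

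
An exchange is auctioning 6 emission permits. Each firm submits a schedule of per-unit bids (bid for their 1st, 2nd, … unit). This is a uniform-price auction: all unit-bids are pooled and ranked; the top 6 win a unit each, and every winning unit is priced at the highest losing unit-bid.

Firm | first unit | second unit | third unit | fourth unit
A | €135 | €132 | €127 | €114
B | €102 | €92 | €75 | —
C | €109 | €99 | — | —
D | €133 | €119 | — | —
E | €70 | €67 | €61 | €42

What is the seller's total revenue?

Total revenue: €654

Pooled unit-bids ranked (top 6): 135 (A-1), 133 (D-1), 132 (A-2), 127 (A-3), 119 (D-2), 114 (A-4)
The (k+1)-th unit-bid is €109.
Allocation: A 4, D 2. Every unit priced at €109.
Revenue = 6 × 109 = €654.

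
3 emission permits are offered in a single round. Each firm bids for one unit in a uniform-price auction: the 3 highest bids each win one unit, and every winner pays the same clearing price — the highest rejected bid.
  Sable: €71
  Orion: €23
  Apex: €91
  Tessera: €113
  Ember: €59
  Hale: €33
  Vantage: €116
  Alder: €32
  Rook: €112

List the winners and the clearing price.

Bids ranked high→low: 116 (Vantage), 113 (Tessera), 112 (Rook), 91 (Apex), 71 (Sable), …
The 3 highest are Vantage, Tessera, Rook.
Highest unsuccessful bid: €91 → clearing price.

Vantage, Tessera, Rook; each pays €91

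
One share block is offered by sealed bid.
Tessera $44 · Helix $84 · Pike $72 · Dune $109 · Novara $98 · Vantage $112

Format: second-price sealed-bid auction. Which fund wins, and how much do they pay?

Vantage pays $109

Sorting bids: 112 (Vantage) > 109 (Dune) > 98 (Novara) > 84 (Helix) > 72 (Pike) > 44 (Tessera)
Second-price: Vantage pays Dune's bid of $109.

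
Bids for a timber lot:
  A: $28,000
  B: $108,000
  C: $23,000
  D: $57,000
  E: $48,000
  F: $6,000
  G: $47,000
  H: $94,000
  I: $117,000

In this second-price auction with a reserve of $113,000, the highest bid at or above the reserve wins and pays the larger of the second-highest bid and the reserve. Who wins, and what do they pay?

I pays $113,000

Second-price auction with a reserve of $113,000: the highest bid at or above the reserve wins and pays the larger of the second-highest bid and the reserve.
Sorting bids: 117,000 (I) > 108,000 (B) > 94,000 (H) > 57,000 (D) > 48,000 (E) > 47,000 (G) > …
I has the top bid at or above the reserve ($117,000).
Second-highest bid $108,000 is below the reserve $113,000, so the reserve binds → payment $113,000.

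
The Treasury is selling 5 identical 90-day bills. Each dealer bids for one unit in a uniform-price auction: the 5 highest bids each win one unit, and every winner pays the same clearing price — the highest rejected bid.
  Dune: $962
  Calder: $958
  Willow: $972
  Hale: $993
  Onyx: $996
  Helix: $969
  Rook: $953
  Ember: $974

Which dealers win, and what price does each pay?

Onyx, Hale, Ember, Willow, Helix; each pays $962

Ordering the bids: 996 (Onyx), 993 (Hale), 974 (Ember), 972 (Willow), 969 (Helix), 962 (Dune), 958 (Calder), …
The 5 highest are Onyx, Hale, Ember, Willow, Helix.
First losing bid is Dune's $962, which sets the uniform price.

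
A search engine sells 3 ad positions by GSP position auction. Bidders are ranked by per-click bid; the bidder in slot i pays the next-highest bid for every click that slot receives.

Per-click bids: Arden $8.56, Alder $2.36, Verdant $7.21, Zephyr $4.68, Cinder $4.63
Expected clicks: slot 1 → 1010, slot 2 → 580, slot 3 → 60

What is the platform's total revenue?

Total revenue: $10274.30

Ranked by bid: $8.56 (Arden) > $7.21 (Verdant) > $4.68 (Zephyr) > $4.63 (Cinder) > …
Slot 1: Arden pays $7.21 × 1010 = $7282.10
Slot 2: Verdant pays $4.68 × 580 = $2714.40
Slot 3: Zephyr pays $4.63 × 60 = $277.80
Total = $10274.30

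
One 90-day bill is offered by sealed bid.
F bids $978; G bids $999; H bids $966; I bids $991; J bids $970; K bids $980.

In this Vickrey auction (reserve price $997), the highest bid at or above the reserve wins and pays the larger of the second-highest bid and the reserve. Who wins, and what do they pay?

G pays $997

Bids in order: 999 (G) > 991 (I) > 980 (K) > 978 (F) > 970 (J) > 966 (H)
Highest eligible bid: G at $999.
Second-highest bid $991 is below the reserve $997, so the reserve binds → payment $997.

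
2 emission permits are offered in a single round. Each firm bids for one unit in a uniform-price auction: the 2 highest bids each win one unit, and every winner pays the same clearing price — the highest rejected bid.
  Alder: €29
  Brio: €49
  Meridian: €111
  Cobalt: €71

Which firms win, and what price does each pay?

Sorting: 111 (Meridian), 71 (Cobalt), 49 (Brio), 29 (Alder)
Winners (2 units): Meridian, Cobalt.
First losing bid is Brio's €49, which sets the uniform price.

Meridian, Cobalt; each pays €49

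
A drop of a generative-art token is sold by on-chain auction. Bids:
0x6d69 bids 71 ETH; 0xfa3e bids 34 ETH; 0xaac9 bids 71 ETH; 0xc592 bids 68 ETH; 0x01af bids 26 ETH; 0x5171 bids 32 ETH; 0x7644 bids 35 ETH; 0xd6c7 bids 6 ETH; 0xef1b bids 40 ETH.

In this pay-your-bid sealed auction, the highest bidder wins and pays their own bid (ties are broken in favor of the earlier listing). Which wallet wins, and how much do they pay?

0x6d69 pays 71 ETH

Rule: the highest bidder wins and pays their own bid.
Bids in order: 71 (0x6d69) > 71 (0xaac9) > 68 (0xc592) > 40 (0xef1b) > 35 (0x7644) > 34 (0xfa3e) > …
0x6d69 and 0xaac9 tie at 71 ETH; tie-break gives it to 0x6d69.
First-price: 0x6d69 pays what they bid, 71 ETH.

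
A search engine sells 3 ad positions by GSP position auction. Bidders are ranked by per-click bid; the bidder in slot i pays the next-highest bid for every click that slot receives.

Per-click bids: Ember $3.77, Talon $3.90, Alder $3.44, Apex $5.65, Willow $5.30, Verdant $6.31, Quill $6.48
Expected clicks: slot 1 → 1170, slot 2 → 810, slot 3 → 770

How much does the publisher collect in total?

Sorting advertisers: $6.48 (Quill) > $6.31 (Verdant) > $5.65 (Apex) > $5.30 (Willow) > …
Slot 1: Quill pays $6.31 × 1170 = $7382.70
Slot 2: Verdant pays $5.65 × 810 = $4576.50
Slot 3: Apex pays $5.30 × 770 = $4081.00
Total = $16040.20

Total revenue: $16040.20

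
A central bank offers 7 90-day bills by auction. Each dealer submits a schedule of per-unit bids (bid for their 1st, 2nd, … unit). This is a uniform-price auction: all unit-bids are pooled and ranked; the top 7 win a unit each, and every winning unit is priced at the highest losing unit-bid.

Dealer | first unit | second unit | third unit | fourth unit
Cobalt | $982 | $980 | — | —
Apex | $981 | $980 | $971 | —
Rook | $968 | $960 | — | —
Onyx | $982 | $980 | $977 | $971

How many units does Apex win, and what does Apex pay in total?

All unit-bids, highest first — top 7: 982 (Cobalt-1), 982 (Onyx-1), 981 (Apex-1), 980 (Cobalt-2), 980 (Apex-2), 980 (Onyx-2), 977 (Onyx-3)
Highest rejected unit-bid = $971.
Apex wins 2 unit(s) at $971 each.

Apex: 2 units, pays $1,942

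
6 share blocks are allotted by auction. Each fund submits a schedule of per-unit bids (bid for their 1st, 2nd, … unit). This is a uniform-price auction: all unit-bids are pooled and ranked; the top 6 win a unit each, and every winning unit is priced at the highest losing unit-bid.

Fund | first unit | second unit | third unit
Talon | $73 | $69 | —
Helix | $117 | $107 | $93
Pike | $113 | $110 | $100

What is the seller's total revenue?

Pooled unit-bids ranked (top 6): 117 (Helix-1), 113 (Pike-1), 110 (Pike-2), 107 (Helix-2), 100 (Pike-3), 93 (Helix-3)
First bid not allocated: $73.
Allocation: Helix 3, Pike 3. Every unit priced at $73.
Revenue = 6 × 73 = $438.

Total revenue: $438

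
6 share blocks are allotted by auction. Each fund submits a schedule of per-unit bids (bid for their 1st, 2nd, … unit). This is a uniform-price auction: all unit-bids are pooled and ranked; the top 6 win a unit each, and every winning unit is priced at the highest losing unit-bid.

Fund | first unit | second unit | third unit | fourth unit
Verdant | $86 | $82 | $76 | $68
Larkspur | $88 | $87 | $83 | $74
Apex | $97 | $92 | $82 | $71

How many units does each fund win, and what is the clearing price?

Apex 2, Larkspur 3, Verdant 1; clearing price $82

Pooled unit-bids ranked (top 6): 97 (Apex-1), 92 (Apex-2), 88 (Larkspur-1), 87 (Larkspur-2), 86 (Verdant-1), 83 (Larkspur-3)
First bid not allocated: $82.
Allocation: Apex 2, Larkspur 3, Verdant 1.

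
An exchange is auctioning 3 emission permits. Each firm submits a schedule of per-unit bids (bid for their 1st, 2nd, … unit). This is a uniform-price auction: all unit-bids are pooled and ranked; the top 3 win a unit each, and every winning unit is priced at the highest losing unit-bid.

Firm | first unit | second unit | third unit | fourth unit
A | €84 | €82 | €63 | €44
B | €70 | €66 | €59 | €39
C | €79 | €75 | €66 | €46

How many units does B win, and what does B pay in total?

Merging the schedules and taking the best 3: 84 (A-1), 82 (A-2), 79 (C-1)
The (k+1)-th unit-bid is €75.
B wins 0 unit(s) at €75 each.

B: 0 units, pays €0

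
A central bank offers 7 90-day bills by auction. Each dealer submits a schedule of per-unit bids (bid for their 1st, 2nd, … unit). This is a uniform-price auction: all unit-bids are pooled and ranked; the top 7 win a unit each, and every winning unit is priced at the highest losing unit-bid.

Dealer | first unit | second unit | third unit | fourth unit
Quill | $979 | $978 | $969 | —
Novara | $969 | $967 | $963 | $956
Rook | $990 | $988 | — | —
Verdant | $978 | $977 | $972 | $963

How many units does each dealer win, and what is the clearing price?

Merging the schedules and taking the best 7: 990 (Rook-1), 988 (Rook-2), 979 (Quill-1), 978 (Quill-2), 978 (Verdant-1), 977 (Verdant-2), 972 (Verdant-3)
First bid not allocated: $969.
Allocation: Quill 2, Rook 2, Verdant 3.

Quill 2, Rook 2, Verdant 3; clearing price $969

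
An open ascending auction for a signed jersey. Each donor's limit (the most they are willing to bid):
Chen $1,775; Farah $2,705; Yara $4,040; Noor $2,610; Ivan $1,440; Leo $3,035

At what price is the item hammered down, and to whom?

Yara wins at $3,035

Limits ranked: 4,040 (Yara) > 3,035 (Leo) > 2,705 (Farah) > 2,610 (Noor) > 1,775 (Chen) > 1,440 (Ivan)
Once the price passes $3,035, only Yara is left; the hammer falls at Leo's limit of $3,035.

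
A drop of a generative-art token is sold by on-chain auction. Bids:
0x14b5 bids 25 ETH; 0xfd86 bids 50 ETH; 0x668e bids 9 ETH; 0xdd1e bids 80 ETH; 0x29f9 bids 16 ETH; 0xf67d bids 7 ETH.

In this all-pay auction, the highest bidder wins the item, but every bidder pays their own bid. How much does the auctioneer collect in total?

Bids in order: 80 (0xdd1e) > 50 (0xfd86) > 25 (0x14b5) > 16 (0x29f9) > 9 (0x668e) > 7 (0xf67d)
Every bidder forfeits their bid regardless of winning.
Revenue = 25 + 50 + 9 + 80 + 16 + 7 = 187 ETH.

Total revenue: 187 ETH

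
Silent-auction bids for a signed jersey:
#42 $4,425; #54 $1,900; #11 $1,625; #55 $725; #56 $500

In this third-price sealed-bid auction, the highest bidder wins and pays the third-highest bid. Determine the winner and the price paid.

#42 pays $1,625

Sorting bids: 4,425 (#42) > 1,900 (#54) > 1,625 (#11) > 725 (#55) > 500 (#56)
#42 is highest; pays the third-highest bid, $1,625.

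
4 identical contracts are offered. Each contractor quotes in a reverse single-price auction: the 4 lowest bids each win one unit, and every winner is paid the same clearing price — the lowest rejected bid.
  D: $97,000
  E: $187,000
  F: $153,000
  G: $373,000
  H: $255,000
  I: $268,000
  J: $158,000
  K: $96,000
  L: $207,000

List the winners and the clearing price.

Ordering the bids: 96,000 (K), 97,000 (D), 153,000 (F), 158,000 (J), 187,000 (E), 207,000 (L), …
Lowest 4: K, D, F, J.
First losing bid is E's $187,000, which sets the uniform price.

K, D, F, J; each is paid $187,000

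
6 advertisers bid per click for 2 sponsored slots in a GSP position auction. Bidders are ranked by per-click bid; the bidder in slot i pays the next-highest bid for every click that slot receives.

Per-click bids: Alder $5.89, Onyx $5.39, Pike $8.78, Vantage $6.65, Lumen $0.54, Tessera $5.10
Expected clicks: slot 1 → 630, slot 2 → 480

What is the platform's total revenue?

Total revenue: $7016.70

Per-click bids in order: $8.78 (Pike) > $6.65 (Vantage) > $5.89 (Alder) > …
Slot 1: Pike pays $6.65 × 630 = $4189.50
Slot 2: Vantage pays $5.89 × 480 = $2827.20
Total = $7016.70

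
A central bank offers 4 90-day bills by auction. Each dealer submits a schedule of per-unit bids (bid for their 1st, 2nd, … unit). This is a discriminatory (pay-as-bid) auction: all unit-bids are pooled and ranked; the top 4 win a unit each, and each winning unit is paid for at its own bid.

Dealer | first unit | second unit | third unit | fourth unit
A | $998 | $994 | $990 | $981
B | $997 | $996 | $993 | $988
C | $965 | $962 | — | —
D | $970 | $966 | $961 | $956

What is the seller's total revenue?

Total revenue: $3,985

All unit-bids, highest first — top 4: 998 (A-1), 997 (B-1), 996 (B-2), 994 (A-2)
Next rejected bid: $993 (not a price — pay-as-bid).
Each winning unit pays its own bid.
Revenue = 998 + 997 + 996 + 994 = $3,985.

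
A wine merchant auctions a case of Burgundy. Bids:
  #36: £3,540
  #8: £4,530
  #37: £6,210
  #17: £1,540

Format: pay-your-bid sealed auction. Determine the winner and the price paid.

Bids ranked: 6,210 (#37) > 4,530 (#8) > 3,540 (#36) > 1,540 (#17)
#37 has the highest bid and pays exactly that: £6,210.

#37 pays £6,210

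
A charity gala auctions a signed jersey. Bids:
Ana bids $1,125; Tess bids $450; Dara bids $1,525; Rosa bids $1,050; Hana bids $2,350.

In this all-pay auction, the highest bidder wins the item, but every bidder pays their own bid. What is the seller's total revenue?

Total revenue: $6,500

Rule: the highest bidder wins the item, but every bidder pays their own bid.
Bids in order: 2,350 (Hana) > 1,525 (Dara) > 1,125 (Ana) > 1,050 (Rosa) > 450 (Tess)
Hana wins with the top bid; all bids are sunk regardless.
Every bidder forfeits their bid regardless of winning.
Revenue = 1,125 + 450 + 1,525 + 1,050 + 2,350 = $6,500.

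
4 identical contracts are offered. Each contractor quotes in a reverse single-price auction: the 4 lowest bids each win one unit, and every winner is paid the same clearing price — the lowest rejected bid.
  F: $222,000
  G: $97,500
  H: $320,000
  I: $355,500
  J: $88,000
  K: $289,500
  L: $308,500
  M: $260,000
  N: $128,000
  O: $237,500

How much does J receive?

J is paid $237,500

Bids ranked low→high: 88,000 (J), 97,500 (G), 128,000 (N), 222,000 (F), 237,500 (O), 260,000 (M), …
Winners (4 units): J, G, N, F.
Clearing price = lowest rejected bid = $237,500.
J wins → is paid $237,500.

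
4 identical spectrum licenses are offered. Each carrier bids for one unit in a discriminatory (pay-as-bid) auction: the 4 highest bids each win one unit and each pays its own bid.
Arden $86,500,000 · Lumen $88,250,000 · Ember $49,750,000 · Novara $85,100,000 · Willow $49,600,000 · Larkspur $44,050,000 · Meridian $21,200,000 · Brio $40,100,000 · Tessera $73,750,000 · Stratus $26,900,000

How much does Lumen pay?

Lumen pays $88,250,000

Bids ranked high→low: 88,250,000 (Lumen), 86,500,000 (Arden), 85,100,000 (Novara), 73,750,000 (Tessera), 49,750,000 (Ember), 49,600,000 (Willow), …
Winners (4 units): Lumen, Arden, Novara, Tessera.
Lumen wins → own bid $88,250,000.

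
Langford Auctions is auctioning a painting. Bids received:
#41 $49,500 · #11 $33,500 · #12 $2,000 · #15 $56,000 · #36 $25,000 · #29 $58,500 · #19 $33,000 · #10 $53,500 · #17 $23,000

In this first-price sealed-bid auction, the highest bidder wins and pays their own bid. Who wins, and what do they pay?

#29 pays $58,500

Rule: the highest bidder wins and pays their own bid.
Sorting bids: 58,500 (#29) > 56,000 (#15) > 53,500 (#10) > 49,500 (#41) > 33,500 (#11) > 33,000 (#19) > …
First-price: #29 pays what they bid, $58,500.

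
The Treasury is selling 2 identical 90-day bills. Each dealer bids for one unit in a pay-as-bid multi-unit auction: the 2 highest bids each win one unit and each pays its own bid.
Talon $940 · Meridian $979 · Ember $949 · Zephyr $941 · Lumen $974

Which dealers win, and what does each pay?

Bids ranked high→low: 979 (Meridian), 974 (Lumen), 949 (Ember), 941 (Zephyr), …
Winners (2 units): Meridian, Lumen.
Each winner pays its own bid: Meridian $979, Lumen $974.

Meridian $979, Lumen $974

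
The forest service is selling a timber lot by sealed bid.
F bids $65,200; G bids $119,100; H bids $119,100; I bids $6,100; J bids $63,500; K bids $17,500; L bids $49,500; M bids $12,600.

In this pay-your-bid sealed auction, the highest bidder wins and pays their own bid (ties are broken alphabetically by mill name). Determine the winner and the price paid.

G pays $119,100

Pay-your-bid sealed auction: the highest bidder wins and pays their own bid.
Bids ranked: 119,100 (G) > 119,100 (H) > 65,200 (F) > 63,500 (J) > 49,500 (L) > 17,500 (K) > …
G and H tie at $119,100; tie-break gives it to G.
G has the highest bid and pays exactly that: $119,100.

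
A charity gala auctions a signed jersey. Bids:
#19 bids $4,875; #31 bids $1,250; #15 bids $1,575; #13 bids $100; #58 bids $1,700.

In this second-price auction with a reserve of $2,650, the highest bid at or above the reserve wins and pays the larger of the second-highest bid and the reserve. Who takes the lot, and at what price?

Rule: the highest bid at or above the reserve wins and pays the larger of the second-highest bid and the reserve.
Bids in order: 4,875 (#19) > 1,700 (#58) > 1,575 (#15) > 1,250 (#31) > 100 (#13)
Highest eligible bid: #19 at $4,875.
max(second-highest $1,700, reserve $2,650) = $2,650.

#19 pays $2,650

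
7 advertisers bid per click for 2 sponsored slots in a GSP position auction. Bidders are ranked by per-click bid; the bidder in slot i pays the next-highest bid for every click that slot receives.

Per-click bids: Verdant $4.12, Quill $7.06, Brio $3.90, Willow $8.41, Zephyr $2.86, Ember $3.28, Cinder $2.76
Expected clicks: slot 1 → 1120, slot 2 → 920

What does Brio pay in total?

Brio pays $0.00

Per-click bids in order: $8.41 (Willow) > $7.06 (Quill) > $4.12 (Verdant) > …
Brio ranks below slot 2 → no slot, pays nothing.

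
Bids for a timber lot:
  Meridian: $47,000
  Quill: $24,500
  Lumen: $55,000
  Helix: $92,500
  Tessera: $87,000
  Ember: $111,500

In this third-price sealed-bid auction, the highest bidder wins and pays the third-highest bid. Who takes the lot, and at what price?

Bids in order: 111,500 (Ember) > 92,500 (Helix) > 87,000 (Tessera) > 55,000 (Lumen) > 47,000 (Meridian) > 24,500 (Quill)
Ember wins; payment is bid #3 in the ranking = $87,000.

Ember pays $87,000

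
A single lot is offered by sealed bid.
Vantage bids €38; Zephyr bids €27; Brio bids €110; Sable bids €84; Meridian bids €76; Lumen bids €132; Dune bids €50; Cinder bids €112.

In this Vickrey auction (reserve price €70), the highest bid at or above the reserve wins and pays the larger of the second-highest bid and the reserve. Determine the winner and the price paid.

Rule: the highest bid at or above the reserve wins and pays the larger of the second-highest bid and the reserve.
Bids in order: 132 (Lumen) > 112 (Cinder) > 110 (Brio) > 84 (Sable) > 76 (Meridian) > 50 (Dune) > …
Highest eligible bid: Lumen at €132.
Second-highest bid €112 exceeds the reserve €70 → payment €112.

Lumen pays €112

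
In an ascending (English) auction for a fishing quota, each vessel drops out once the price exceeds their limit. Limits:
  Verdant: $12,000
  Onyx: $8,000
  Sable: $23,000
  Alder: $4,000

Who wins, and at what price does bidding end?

Sorting limits: 23,000 (Sable) > 12,000 (Verdant) > 8,000 (Onyx) > 4,000 (Alder)
Once the price passes $12,000, only Sable is left; the hammer falls at Verdant's limit of $12,000.

Sable wins at $12,000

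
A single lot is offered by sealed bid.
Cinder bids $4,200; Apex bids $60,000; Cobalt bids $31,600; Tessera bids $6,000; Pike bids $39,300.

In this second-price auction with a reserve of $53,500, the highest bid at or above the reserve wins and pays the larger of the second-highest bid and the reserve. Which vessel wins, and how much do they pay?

Apex pays $53,500

Rule: the highest bid at or above the reserve wins and pays the larger of the second-highest bid and the reserve.
Bids in order: 60,000 (Apex) > 39,300 (Pike) > 31,600 (Cobalt) > 6,000 (Tessera) > 4,200 (Cinder)
Apex has the top bid at or above the reserve ($60,000).
Second-highest bid $39,300 is below the reserve $53,500, so the reserve binds → payment $53,500.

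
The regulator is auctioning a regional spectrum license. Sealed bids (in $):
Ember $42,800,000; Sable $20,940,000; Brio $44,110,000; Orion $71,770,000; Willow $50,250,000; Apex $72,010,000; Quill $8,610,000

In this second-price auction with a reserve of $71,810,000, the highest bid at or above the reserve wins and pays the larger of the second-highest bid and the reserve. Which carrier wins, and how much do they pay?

Apex pays $71,810,000

Rule: the highest bid at or above the reserve wins and pays the larger of the second-highest bid and the reserve.
Sorting bids: 72,010,000 (Apex) > 71,770,000 (Orion) > 50,250,000 (Willow) > 44,110,000 (Brio) > 42,800,000 (Ember) > 20,940,000 (Sable) > …
Apex has the top bid at or above the reserve ($72,010,000).
max(second-highest $71,770,000, reserve $71,810,000) = $71,810,000.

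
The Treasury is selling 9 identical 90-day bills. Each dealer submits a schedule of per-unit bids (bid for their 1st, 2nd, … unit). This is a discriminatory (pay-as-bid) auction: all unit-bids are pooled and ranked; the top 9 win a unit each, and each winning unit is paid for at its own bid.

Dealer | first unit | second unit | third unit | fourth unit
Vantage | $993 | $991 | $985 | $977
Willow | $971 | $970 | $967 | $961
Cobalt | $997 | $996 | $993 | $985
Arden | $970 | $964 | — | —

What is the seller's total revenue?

Merging the schedules and taking the best 9: 997 (Cobalt-1), 996 (Cobalt-2), 993 (Vantage-1), 993 (Cobalt-3), 991 (Vantage-2), 985 (Vantage-3), 985 (Cobalt-4), 977 (Vantage-4), 971 (Willow-1)
Next rejected bid: $970 (not a price — pay-as-bid).
Each winning unit pays its own bid.
Revenue = 997 + 996 + 993 + 993 + 991 + 985 + 985 + 977 + 971 = $8,888.

Total revenue: $8,888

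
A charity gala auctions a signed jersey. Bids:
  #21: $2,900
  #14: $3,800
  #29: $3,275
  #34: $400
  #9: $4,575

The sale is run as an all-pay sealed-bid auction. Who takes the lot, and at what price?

Bids ranked: 4,575 (#9) > 3,800 (#14) > 3,275 (#29) > 2,900 (#21) > 400 (#34)
#9 wins with the top bid; all bids are sunk regardless.

#9 pays $4,575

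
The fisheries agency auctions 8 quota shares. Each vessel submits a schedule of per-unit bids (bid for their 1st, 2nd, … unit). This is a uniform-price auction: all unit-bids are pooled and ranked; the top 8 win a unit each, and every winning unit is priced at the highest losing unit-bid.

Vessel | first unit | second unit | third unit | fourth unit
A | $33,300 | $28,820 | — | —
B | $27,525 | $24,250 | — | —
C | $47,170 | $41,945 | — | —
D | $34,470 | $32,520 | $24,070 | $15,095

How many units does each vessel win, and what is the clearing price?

Merging the schedules and taking the best 8: 47,170 (C-1), 41,945 (C-2), 34,470 (D-1), 33,300 (A-1), 32,520 (D-2), 28,820 (A-2), 27,525 (B-1), 24,250 (B-2)
Highest rejected unit-bid = $24,070.
Allocation: A 2, B 2, C 2, D 2.

A 2, B 2, C 2, D 2; clearing price $24,070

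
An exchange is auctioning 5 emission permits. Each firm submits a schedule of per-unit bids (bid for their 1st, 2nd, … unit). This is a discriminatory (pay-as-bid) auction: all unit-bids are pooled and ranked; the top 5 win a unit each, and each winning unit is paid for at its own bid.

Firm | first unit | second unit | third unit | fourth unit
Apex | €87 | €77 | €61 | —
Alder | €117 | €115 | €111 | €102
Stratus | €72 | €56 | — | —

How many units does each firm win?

Pooled unit-bids ranked (top 5): 117 (Alder-1), 115 (Alder-2), 111 (Alder-3), 102 (Alder-4), 87 (Apex-1)
Next rejected bid: €77 (not a price — pay-as-bid).
Allocation: Alder 4, Apex 1.

Alder 4, Apex 1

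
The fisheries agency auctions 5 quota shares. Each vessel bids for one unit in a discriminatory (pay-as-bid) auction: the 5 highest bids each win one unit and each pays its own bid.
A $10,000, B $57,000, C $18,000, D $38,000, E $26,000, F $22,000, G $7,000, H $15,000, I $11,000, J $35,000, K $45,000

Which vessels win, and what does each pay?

Bids ranked high→low: 57,000 (B), 45,000 (K), 38,000 (D), 35,000 (J), 26,000 (E), 22,000 (F), 18,000 (C), …
The 5 highest are B, K, D, J, E.
Each winner pays its own bid: B $57,000, K $45,000, D $38,000, J $35,000, E $26,000.

B $57,000, K $45,000, D $38,000, J $35,000, E $26,000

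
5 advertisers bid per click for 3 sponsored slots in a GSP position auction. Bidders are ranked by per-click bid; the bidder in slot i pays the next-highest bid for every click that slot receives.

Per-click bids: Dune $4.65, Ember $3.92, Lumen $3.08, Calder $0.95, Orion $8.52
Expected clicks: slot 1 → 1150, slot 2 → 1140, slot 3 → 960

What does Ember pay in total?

Ember pays $2956.80

Per-click bids in order: $8.52 (Orion) > $4.65 (Dune) > $3.92 (Ember) > $3.08 (Lumen) > …
Ember holds slot 3 → pays next bid $3.08 × 960 clicks = $2956.80.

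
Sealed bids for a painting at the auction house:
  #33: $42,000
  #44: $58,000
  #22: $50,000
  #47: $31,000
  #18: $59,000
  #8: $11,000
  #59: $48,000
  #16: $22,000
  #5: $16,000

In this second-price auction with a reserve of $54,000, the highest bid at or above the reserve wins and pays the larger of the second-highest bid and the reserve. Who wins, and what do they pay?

#18 pays $58,000

Sorting bids: 59,000 (#18) > 58,000 (#44) > 50,000 (#22) > 48,000 (#59) > 42,000 (#33) > 31,000 (#47) > …
#18 has the top bid at or above the reserve ($59,000).
max(second-highest $58,000, reserve $54,000) = $58,000; the reserve does not bind.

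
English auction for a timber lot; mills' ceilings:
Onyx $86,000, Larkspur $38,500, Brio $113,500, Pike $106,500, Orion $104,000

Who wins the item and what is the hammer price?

Limits in order: 113,500 (Brio) > 106,500 (Pike) > 104,000 (Orion) > 86,000 (Onyx) > 38,500 (Larkspur)
Bidding ends when Pike exits at $106,500; Brio takes it.

Brio wins at $106,500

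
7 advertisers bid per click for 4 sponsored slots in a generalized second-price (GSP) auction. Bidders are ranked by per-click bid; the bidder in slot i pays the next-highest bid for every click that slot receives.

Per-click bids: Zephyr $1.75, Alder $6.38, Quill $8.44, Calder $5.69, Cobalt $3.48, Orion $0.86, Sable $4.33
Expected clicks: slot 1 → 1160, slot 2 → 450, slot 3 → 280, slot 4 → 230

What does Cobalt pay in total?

Sorting advertisers: $8.44 (Quill) > $6.38 (Alder) > $5.69 (Calder) > $4.33 (Sable) > $3.48 (Cobalt) > …
Cobalt ranks below slot 4 → no slot, pays nothing.

Cobalt pays $0.00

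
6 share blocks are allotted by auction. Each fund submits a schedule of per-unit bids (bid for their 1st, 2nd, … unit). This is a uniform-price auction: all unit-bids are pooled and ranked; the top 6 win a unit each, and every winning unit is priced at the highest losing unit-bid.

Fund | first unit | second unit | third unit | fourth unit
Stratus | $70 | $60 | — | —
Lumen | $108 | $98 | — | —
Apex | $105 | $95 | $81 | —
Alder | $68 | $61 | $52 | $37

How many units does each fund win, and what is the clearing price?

Pooled unit-bids ranked (top 6): 108 (Lumen-1), 105 (Apex-1), 98 (Lumen-2), 95 (Apex-2), 81 (Apex-3), 70 (Stratus-1)
The (k+1)-th unit-bid is $68.
Allocation: Apex 3, Lumen 2, Stratus 1.

Apex 3, Lumen 2, Stratus 1; clearing price $68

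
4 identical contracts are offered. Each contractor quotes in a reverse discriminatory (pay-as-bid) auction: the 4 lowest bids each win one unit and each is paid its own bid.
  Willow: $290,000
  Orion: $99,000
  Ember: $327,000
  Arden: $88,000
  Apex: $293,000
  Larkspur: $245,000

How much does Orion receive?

Orion is paid $99,000

Bids ranked low→high: 88,000 (Arden), 99,000 (Orion), 245,000 (Larkspur), 290,000 (Willow), 293,000 (Apex), 327,000 (Ember)
The 4 lowest are Arden, Orion, Larkspur, Willow.
Orion wins → own bid $99,000.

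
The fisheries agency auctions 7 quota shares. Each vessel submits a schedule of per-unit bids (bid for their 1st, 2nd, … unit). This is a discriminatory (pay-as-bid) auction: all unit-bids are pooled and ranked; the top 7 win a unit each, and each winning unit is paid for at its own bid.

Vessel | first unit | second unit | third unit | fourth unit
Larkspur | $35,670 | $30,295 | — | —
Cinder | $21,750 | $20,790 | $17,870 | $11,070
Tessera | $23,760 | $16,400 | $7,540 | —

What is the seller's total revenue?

Merging the schedules and taking the best 7: 35,670 (Larkspur-1), 30,295 (Larkspur-2), 23,760 (Tessera-1), 21,750 (Cinder-1), 20,790 (Cinder-2), 17,870 (Cinder-3), 16,400 (Tessera-2)
Next rejected bid: $11,070 (not a price — pay-as-bid).
Each winning unit pays its own bid.
Revenue = 35,670 + 30,295 + 23,760 + 21,750 + 20,790 + 17,870 + 16,400 = $166,535.

Total revenue: $166,535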